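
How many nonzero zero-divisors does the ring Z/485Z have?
In Z/485Z each nonzero element is either a unit (gcd with 485 is 1) or a zero-divisor (gcd > 1). The number of units is φ(485): factorise 485 = 5 · 97, so φ(485) = (5 − 1) · (97 − 1) = 4 · 96 = 384. The nonzero elements number 485 − 1 = 484. Hence the nonzero zero-divisors number 484 − 384 = 100.

Final answer: Z/485Z has 100 nonzero zero-divisors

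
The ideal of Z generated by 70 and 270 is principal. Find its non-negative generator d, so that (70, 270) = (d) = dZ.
In the PID Z, (a, b) is generated by gcd(a, b). Compute gcd(270, 70) with the extended Euclidean algorithm, tracking rows (r, s, t) with s·270 + t·70 = r:
  row A: (270, 1, 0)   [1·270 + 0·70 = 270]
  row B: (70, 0, 1)   [0·270 + 1·70 = 70]
  270 = 3·70 + 60   → row C = row A − 3·row B = (60, 1, −3)   [check: 1·270 − 3·70 = 60]
  70 = 1·60 + 10   → row D = row B − 1·row C = (10, −1, 4)   [check: −1·270 + 4·70 = 10]
  60 = 6·10 + 0   → remainder 0, stop. gcd = 10 (last nonzero row D).
So gcd(70, 270) = 10, with Bézout identity −1·270 + 4·70 = 10. Containment (⊇): the Bézout identity exhibits 10 as an element of (70, 270), giving (10) ⊆ (70, 270). Containment (⊆): since 10 | 70 and 10 | 270 (70 = 10·7, 270 = 10·27), every Z-linear combination of 70 and 270 is divisible by 10, so (70, 270) ⊆ (10). Therefore (70, 270) = (10), d = 10.

Final answer: (70, 270) = (10); d = 10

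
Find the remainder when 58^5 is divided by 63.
Use repeated squaring. Binary(5) = 101. Walk through the bits of the exponent 5 left-to-right: at each bit after the leading one, square the running value, then multiply by 58 if the bit is 1 (always reducing mod 63):
  bit 1 = 1 (leading): start with 58.
  bit 2 = 0: square 58^2 = 3364 ≡ 25 (mod 63).
  bit 3 = 1: square 25^2 = 625 ≡ 58; bit is 1, so multiply 58·58 = 3364 ≡ 25 (mod 63).
Final value: 58^5 ≡ 25 (mod 63).

Final answer: 25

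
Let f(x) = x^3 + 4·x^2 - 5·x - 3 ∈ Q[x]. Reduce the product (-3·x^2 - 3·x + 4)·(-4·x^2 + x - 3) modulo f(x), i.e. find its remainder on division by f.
First multiply in Q[x] without reducing: a · b = 12·x^4 + 9·x^3 - 10·x^2 + 13·x - 12. Now divide by f(x) = x^3 + 4·x^2 - 5·x - 3, eliminating the leading term at each step:
  leading term 12·x^4: subtract (12·x)·f(x) = 12·x^4 + 48·x^3 - 60·x^2 - 36·x, leaving -39·x^3 + 50·x^2 + 49·x - 12
  leading term -39·x^3: subtract (-39)·f(x) = -39·x^3 - 156·x^2 + 195·x + 117, leaving 206·x^2 - 146·x - 129
The degree is now < 3, so this is the remainder. Hence a · b ≡ 206·x^2 - 146·x - 129 in Q[x]/(f).

Final answer: a · b ≡ 206·x^2 - 146·x - 129 (mod f(x))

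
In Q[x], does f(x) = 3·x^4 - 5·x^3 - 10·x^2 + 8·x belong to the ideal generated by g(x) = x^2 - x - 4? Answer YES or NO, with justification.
YES

In Q[x] the ideal (g) consists of all multiples of g, so f ∈ (g) iff g | f, i.e. iff the remainder of f on division by g is 0. Divide f by g (g is monic, so eliminate the leading term of the running remainder at each step):
  leading term 3·x^4: subtract (3·x^2)·g(x) = 3·x^4 - 3·x^3 - 12·x^2, leaving -2·x^3 + 2·x^2 + 8·x
  leading term -2·x^3: subtract (-2·x)·g(x) = -2·x^3 + 2·x^2 + 8·x, leaving 0
The remainder is 0, so f(x) = g(x) · h(x) with h(x) = 3·x^2 - 2·x. Hence g | f, i.e. f ∈ (g).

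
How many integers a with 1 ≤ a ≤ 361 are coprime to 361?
The number of a ∈ {1, ..., 361} with gcd(a, 361) = 1 is by definition Euler's totient φ(361). φ is multiplicative, with φ(p^e) = p^e − p^(e−1). Factorise 361 = 19^2. Then
  φ(361) = (19^2 − 19^1) = 342 = 342.
So there are 342 such integers.

Final answer: 342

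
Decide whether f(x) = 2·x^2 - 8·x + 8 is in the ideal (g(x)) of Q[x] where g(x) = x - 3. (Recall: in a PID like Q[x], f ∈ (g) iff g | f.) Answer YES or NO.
NO

In Q[x] the ideal (g) consists of all multiples of g, so f ∈ (g) iff g | f, i.e. iff the remainder of f on division by g is 0. Divide f by g (g is monic, so eliminate the leading term of the running remainder at each step):
  leading term 2·x^2: subtract (2·x)·g(x) = 2·x^2 - 6·x, leaving 8 - 2·x
  leading term -2·x: subtract (-2)·g(x) = 6 - 2·x, leaving 2
The remainder r(x) = 2 ≠ 0 (and deg r < deg g), so g ∤ f, i.e. f ∉ (g).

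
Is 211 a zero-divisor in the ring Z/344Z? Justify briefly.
NO

gcd(211, 344) = 1, so 211 is a unit in Z/344Z (it has a multiplicative inverse). A unit cannot be a zero-divisor: if 211·b ≡ 0 then multiplying both sides by 211^(−1) gives b ≡ 0. So 211 is not a zero-divisor.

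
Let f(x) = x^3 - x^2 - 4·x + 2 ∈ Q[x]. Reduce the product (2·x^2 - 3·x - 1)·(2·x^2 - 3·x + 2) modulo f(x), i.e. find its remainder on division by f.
a · b ≡ 19·x^2 - 43·x + 14 (mod f(x))

First multiply in Q[x] without reducing: a · b = 4·x^4 - 12·x^3 + 11·x^2 - 3·x - 2. Now divide by f(x) = x^3 - x^2 - 4·x + 2, eliminating the leading term at each step:
  leading term 4·x^4: subtract (4·x)·f(x) = 4·x^4 - 4·x^3 - 16·x^2 + 8·x, leaving -8·x^3 + 27·x^2 - 11·x - 2
  leading term -8·x^3: subtract (-8)·f(x) = -8·x^3 + 8·x^2 + 32·x - 16, leaving 19·x^2 - 43·x + 14
The degree is now < 3, so this is the remainder. Hence a · b ≡ 19·x^2 - 43·x + 14 in Q[x]/(f).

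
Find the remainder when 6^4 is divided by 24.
0

Use repeated squaring. Binary(4) = 100. Walk through the bits of the exponent 4 left-to-right: at each bit after the leading one, square the running value, then multiply by 6 if the bit is 1 (always reducing mod 24):
  bit 1 = 1 (leading): start with 6.
  bit 2 = 0: square 6^2 = 36 ≡ 12 (mod 24).
  bit 3 = 0: square 12^2 = 144 ≡ 0 (mod 24).
Final value: 6^4 ≡ 0 (mod 24).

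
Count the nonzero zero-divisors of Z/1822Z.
In Z/1822Z each nonzero element is either a unit (gcd with 1822 is 1) or a zero-divisor (gcd > 1). The number of units is φ(1822): factorise 1822 = 2 · 911, so φ(1822) = (2 − 1) · (911 − 1) = 1 · 910 = 910. The nonzero elements number 1822 − 1 = 1821. Hence the nonzero zero-divisors number 1821 − 910 = 911.

Final answer: Z/1822Z has 911 nonzero zero-divisors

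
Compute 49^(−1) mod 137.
49^(−1) ≡ 14 (mod 137)

Apply the extended Euclidean algorithm to (137, 49), tracking rows (r, s, t) with s·137 + t·49 = r. Each division r_prev = q·r_cur + r_new produces the new row as (previous row) − q·(current row):
  row A: (137, 1, 0)   [1·137 + 0·49 = 137]
  row B: (49, 0, 1)   [0·137 + 1·49 = 49]
  137 = 2·49 + 39   → row C = row A − 2·row B = (39, 1, −2)   [check: 1·137 − 2·49 = 39]
  49 = 1·39 + 10   → row D = row B − 1·row C = (10, −1, 3)   [check: −1·137 + 3·49 = 10]
  39 = 3·10 + 9   → row E = row C − 3·row D = (9, 4, −11)   [check: 4·137 − 11·49 = 9]
  10 = 1·9 + 1   → row F = row D − 1·row E = (1, −5, 14)   [check: −5·137 + 14·49 = 1]
  9 = 9·1 + 0   → remainder 0, stop. gcd = 1 (last nonzero row F).
The gcd is 1, so 49 is invertible mod 137. The last nonzero row gives −5·137 + 14·49 = 1, so t = 14. So 49^(−1) ≡ 14 (mod 137). Verify: 49 · 14 = 686 ≡ 1 (mod 137). ✓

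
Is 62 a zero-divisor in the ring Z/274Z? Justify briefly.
YES

gcd(62, 274) = 2 > 1, so 62 is not a unit in Z/274Z. In Z/nZ every nonzero non-unit is a zero-divisor: explicitly, take b = 274/gcd = 137 ≠ 0 (mod 274); then 62·137 = 8494 = 31·274, i.e. 62·137 ≡ 0 (mod 274). So 62 is a zero-divisor.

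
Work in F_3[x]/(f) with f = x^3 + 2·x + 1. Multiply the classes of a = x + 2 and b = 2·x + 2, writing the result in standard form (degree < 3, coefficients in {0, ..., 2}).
Multiply as integer polynomials: a · b = 2·x^2 + 6·x + 4. Reducing coefficients mod 3: a · b ≡ 2·x^2 + 1. This already has degree < 3, so no reduction by f is needed. Hence a · b ≡ 2·x^2 + 1 in F_3[x]/(f).

Final answer: a · b ≡ 2·x^2 + 1 (mod f(x))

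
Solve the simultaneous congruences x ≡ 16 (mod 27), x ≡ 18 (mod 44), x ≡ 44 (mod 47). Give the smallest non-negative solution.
x ≡ 23074 (mod 55836); the representative in [0, 55836) is 23074

The moduli 27, 44, 47 are pairwise coprime, so by the CRT there is a unique solution mod 27·44·47 = 55836.
Solve by successive substitution. Start with x ≡ 16 (mod 27).
  Combine with x ≡ 18 (mod 44): write x = 16 + 27·t and require 16 + 27·t ≡ 18 (mod 44), i.e. 27·t ≡ 18 − 16 ≡ 2 (mod 44). Since 27^(−1) ≡ 31 (mod 44), t ≡ 31·2 ≡ 18 (mod 44). So x ≡ 16 + 27·18 = 502 (mod 1188).
  Combine with x ≡ 44 (mod 47): write x = 502 + 1188·t and require 502 + 1188·t ≡ 44 (mod 47), i.e. 1188·t ≡ 44 − 502 ≡ 12 (mod 47). Since 1188^(−1) ≡ 29 (mod 47) (1188 ≡ 13 (mod 47)), t ≡ 29·12 ≡ 19 (mod 47). So x ≡ 502 + 1188·19 = 23074 (mod 55836).
Unique solution in [0, 55836): x = 23074.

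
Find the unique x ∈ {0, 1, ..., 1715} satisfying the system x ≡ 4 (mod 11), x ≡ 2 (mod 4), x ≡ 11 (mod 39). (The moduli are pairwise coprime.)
x ≡ 1610 (mod 1716); the representative in [0, 1716) is 1610

The moduli 11, 4, 39 are pairwise coprime, so by the CRT there is a unique solution mod 11·4·39 = 1716.
Solve by successive substitution. Start with x ≡ 4 (mod 11).
  Combine with x ≡ 2 (mod 4): write x = 4 + 11·t and require 4 + 11·t ≡ 2 (mod 4), i.e. 11·t ≡ 2 − 4 ≡ 2 (mod 4). Since 11^(−1) ≡ 3 (mod 4) (11 ≡ 3 (mod 4)), t ≡ 3·2 ≡ 2 (mod 4). So x ≡ 4 + 11·2 = 26 (mod 44).
  Combine with x ≡ 11 (mod 39): write x = 26 + 44·t and require 26 + 44·t ≡ 11 (mod 39), i.e. 44·t ≡ 11 − 26 ≡ 24 (mod 39). Since 44^(−1) ≡ 8 (mod 39) (44 ≡ 5 (mod 39)), t ≡ 8·24 ≡ 36 (mod 39). So x ≡ 26 + 44·36 = 1610 (mod 1716).
Unique solution in [0, 1716): x = 1610.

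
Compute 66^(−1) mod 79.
Apply the extended Euclidean algorithm to (79, 66), tracking rows (r, s, t) with s·79 + t·66 = r. Each division r_prev = q·r_cur + r_new produces the new row as (previous row) − q·(current row):
  row A: (79, 1, 0)   [1·79 + 0·66 = 79]
  row B: (66, 0, 1)   [0·79 + 1·66 = 66]
  79 = 1·66 + 13   → row C = row A − 1·row B = (13, 1, −1)   [check: 1·79 − 1·66 = 13]
  66 = 5·13 + 1   → row D = row B − 5·row C = (1, −5, 6)   [check: −5·79 + 6·66 = 1]
  13 = 13·1 + 0   → remainder 0, stop. gcd = 1 (last nonzero row D).
The gcd is 1, so 66 is invertible mod 79. The last nonzero row gives −5·79 + 6·66 = 1, so t = 6. So 66^(−1) ≡ 6 (mod 79). Verify: 66 · 6 = 396 ≡ 1 (mod 79). ✓

Final answer: 66^(−1) ≡ 6 (mod 79)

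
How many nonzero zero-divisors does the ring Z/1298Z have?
Z/1298Z has 717 nonzero zero-divisors

In Z/1298Z each nonzero element is either a unit (gcd with 1298 is 1) or a zero-divisor (gcd > 1). The number of units is φ(1298): factorise 1298 = 2 · 11 · 59, so φ(1298) = (2 − 1) · (11 − 1) · (59 − 1) = 1 · 10 · 58 = 580. The nonzero elements number 1298 − 1 = 1297. Hence the nonzero zero-divisors number 1297 − 580 = 717.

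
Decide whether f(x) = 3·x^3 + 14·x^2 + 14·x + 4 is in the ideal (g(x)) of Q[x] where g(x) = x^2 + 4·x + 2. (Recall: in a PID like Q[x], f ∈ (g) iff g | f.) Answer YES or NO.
In Q[x] the ideal (g) consists of all multiples of g, so f ∈ (g) iff g | f, i.e. iff the remainder of f on division by g is 0. Divide f by g (g is monic, so eliminate the leading term of the running remainder at each step):
  leading term 3·x^3: subtract (3·x)·g(x) = 3·x^3 + 12·x^2 + 6·x, leaving 2·x^2 + 8·x + 4
  leading term 2·x^2: subtract (2)·g(x) = 2·x^2 + 8·x + 4, leaving 0
The remainder is 0, so f(x) = g(x) · h(x) with h(x) = 3·x + 2. Hence g | f, i.e. f ∈ (g).

Final answer: YES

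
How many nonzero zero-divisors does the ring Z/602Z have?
Z/602Z has 349 nonzero zero-divisors

In Z/602Z each nonzero element is either a unit (gcd with 602 is 1) or a zero-divisor (gcd > 1). The number of units is φ(602): factorise 602 = 2 · 7 · 43, so φ(602) = (2 − 1) · (7 − 1) · (43 − 1) = 1 · 6 · 42 = 252. The nonzero elements number 602 − 1 = 601. Hence the nonzero zero-divisors number 601 − 252 = 349.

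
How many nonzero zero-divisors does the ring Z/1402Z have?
In Z/1402Z each nonzero element is either a unit (gcd with 1402 is 1) or a zero-divisor (gcd > 1). The number of units is φ(1402): factorise 1402 = 2 · 701, so φ(1402) = (2 − 1) · (701 − 1) = 1 · 700 = 700. The nonzero elements number 1402 − 1 = 1401. Hence the nonzero zero-divisors number 1401 − 700 = 701.

Final answer: Z/1402Z has 701 nonzero zero-divisors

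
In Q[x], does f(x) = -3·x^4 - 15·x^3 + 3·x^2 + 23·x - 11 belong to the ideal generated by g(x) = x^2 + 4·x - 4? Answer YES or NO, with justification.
NO

In Q[x] the ideal (g) consists of all multiples of g, so f ∈ (g) iff g | f, i.e. iff the remainder of f on division by g is 0. Divide f by g (g is monic, so eliminate the leading term of the running remainder at each step):
  leading term -3·x^4: subtract (-3·x^2)·g(x) = -3·x^4 - 12·x^3 + 12·x^2, leaving -3·x^3 - 9·x^2 + 23·x - 11
  leading term -3·x^3: subtract (-3·x)·g(x) = -3·x^3 - 12·x^2 + 12·x, leaving 3·x^2 + 11·x - 11
  leading term 3·x^2: subtract (3)·g(x) = 3·x^2 + 12·x - 12, leaving 1 - x
The remainder r(x) = 1 - x ≠ 0 (and deg r < deg g), so g ∤ f, i.e. f ∉ (g).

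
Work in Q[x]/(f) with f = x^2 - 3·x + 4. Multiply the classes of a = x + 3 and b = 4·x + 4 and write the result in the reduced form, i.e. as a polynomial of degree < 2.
a · b ≡ 28·x - 4 (mod f(x))

First multiply in Q[x] without reducing: a · b = 4·x^2 + 16·x + 12. Now divide by f(x) = x^2 - 3·x + 4, eliminating the leading term at each step:
  leading term 4·x^2: subtract (4)·f(x) = 4·x^2 - 12·x + 16, leaving 28·x - 4
The degree is now < 2, so this is the remainder. Hence a · b ≡ 28·x - 4 in Q[x]/(f).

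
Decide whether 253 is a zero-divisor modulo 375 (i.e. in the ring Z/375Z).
NO

gcd(253, 375) = 1, so 253 is a unit in Z/375Z (it has a multiplicative inverse). A unit cannot be a zero-divisor: if 253·b ≡ 0 then multiplying both sides by 253^(−1) gives b ≡ 0. So 253 is not a zero-divisor.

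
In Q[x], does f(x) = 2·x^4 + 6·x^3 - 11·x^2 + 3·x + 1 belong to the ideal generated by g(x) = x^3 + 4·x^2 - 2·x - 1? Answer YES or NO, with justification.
NO

In Q[x] the ideal (g) consists of all multiples of g, so f ∈ (g) iff g | f, i.e. iff the remainder of f on division by g is 0. Divide f by g (g is monic, so eliminate the leading term of the running remainder at each step):
  leading term 2·x^4: subtract (2·x)·g(x) = 2·x^4 + 8·x^3 - 4·x^2 - 2·x, leaving -2·x^3 - 7·x^2 + 5·x + 1
  leading term -2·x^3: subtract (-2)·g(x) = -2·x^3 - 8·x^2 + 4·x + 2, leaving x^2 + x - 1
The remainder r(x) = x^2 + x - 1 ≠ 0 (and deg r < deg g), so g ∤ f, i.e. f ∉ (g).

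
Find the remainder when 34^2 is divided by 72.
Use repeated squaring. Binary(2) = 10. Walk through the bits of the exponent 2 left-to-right: at each bit after the leading one, square the running value, then multiply by 34 if the bit is 1 (always reducing mod 72):
  bit 1 = 1 (leading): start with 34.
  bit 2 = 0: square 34^2 = 1156 ≡ 4 (mod 72).
Final value: 34^2 ≡ 4 (mod 72).

Final answer: 4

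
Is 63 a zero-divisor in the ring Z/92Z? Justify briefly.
gcd(63, 92) = 1, so 63 is a unit in Z/92Z (it has a multiplicative inverse). A unit cannot be a zero-divisor: if 63·b ≡ 0 then multiplying both sides by 63^(−1) gives b ≡ 0. So 63 is not a zero-divisor.

Final answer: NO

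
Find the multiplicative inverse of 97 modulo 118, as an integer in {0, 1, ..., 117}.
Apply the extended Euclidean algorithm to (118, 97), tracking rows (r, s, t) with s·118 + t·97 = r. Each division r_prev = q·r_cur + r_new produces the new row as (previous row) − q·(current row):
  row A: (118, 1, 0)   [1·118 + 0·97 = 118]
  row B: (97, 0, 1)   [0·118 + 1·97 = 97]
  118 = 1·97 + 21   → row C = row A − 1·row B = (21, 1, −1)   [check: 1·118 − 1·97 = 21]
  97 = 4·21 + 13   → row D = row B − 4·row C = (13, −4, 5)   [check: −4·118 + 5·97 = 13]
  21 = 1·13 + 8   → row E = row C − 1·row D = (8, 5, −6)   [check: 5·118 − 6·97 = 8]
  13 = 1·8 + 5   → row F = row D − 1·row E = (5, −9, 11)   [check: −9·118 + 11·97 = 5]
  8 = 1·5 + 3   → row G = row E − 1·row F = (3, 14, −17)   [check: 14·118 − 17·97 = 3]
  5 = 1·3 + 2   → row H = row F − 1·row G = (2, −23, 28)   [check: −23·118 + 28·97 = 2]
  3 = 1·2 + 1   → row I = row G − 1·row H = (1, 37, −45)   [check: 37·118 − 45·97 = 1]
  2 = 2·1 + 0   → remainder 0, stop. gcd = 1 (last nonzero row I).
The gcd is 1, so 97 is invertible mod 118. The last nonzero row gives 37·118 − 45·97 = 1, so t = −45. So 97^(−1) ≡ −45 ≡ 73 (mod 118). Verify: 97 · 73 = 7081 ≡ 1 (mod 118). ✓

Final answer: 97^(−1) ≡ 73 (mod 118)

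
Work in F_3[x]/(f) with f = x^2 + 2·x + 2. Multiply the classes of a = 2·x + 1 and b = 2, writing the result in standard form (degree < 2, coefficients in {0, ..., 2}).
a · b ≡ x + 2 (mod f(x))

Multiply as integer polynomials: a · b = 4·x + 2. Reducing coefficients mod 3: a · b ≡ x + 2. This already has degree < 2, so no reduction by f is needed. Hence a · b ≡ x + 2 in F_3[x]/(f).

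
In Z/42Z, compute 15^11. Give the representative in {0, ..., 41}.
Use repeated squaring. Binary(11) = 1011. Walk through the bits of the exponent 11 left-to-right: at each bit after the leading one, square the running value, then multiply by 15 if the bit is 1 (always reducing mod 42):
  bit 1 = 1 (leading): start with 15.
  bit 2 = 0: square 15^2 = 225 ≡ 15 (mod 42).
  bit 3 = 1: square 15^2 = 225 ≡ 15; bit is 1, so multiply 15·15 = 225 ≡ 15 (mod 42).
  bit 4 = 1: square 15^2 = 225 ≡ 15; bit is 1, so multiply 15·15 = 225 ≡ 15 (mod 42).
Final value: 15^11 ≡ 15 (mod 42).

Final answer: 15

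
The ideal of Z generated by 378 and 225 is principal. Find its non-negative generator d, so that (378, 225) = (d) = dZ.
In the PID Z, (a, b) is generated by gcd(a, b). Compute gcd(378, 225) with the extended Euclidean algorithm, tracking rows (r, s, t) with s·378 + t·225 = r:
  row A: (378, 1, 0)   [1·378 + 0·225 = 378]
  row B: (225, 0, 1)   [0·378 + 1·225 = 225]
  378 = 1·225 + 153   → row C = row A − 1·row B = (153, 1, −1)   [check: 1·378 − 1·225 = 153]
  225 = 1·153 + 72   → row D = row B − 1·row C = (72, −1, 2)   [check: −1·378 + 2·225 = 72]
  153 = 2·72 + 9   → row E = row C − 2·row D = (9, 3, −5)   [check: 3·378 − 5·225 = 9]
  72 = 8·9 + 0   → remainder 0, stop. gcd = 9 (last nonzero row E).
So gcd(378, 225) = 9, with Bézout identity 3·378 − 5·225 = 9. Containment (⊇): the Bézout identity exhibits 9 as an element of (378, 225), giving (9) ⊆ (378, 225). Containment (⊆): since 9 | 378 and 9 | 225 (378 = 9·42, 225 = 9·25), every Z-linear combination of 378 and 225 is divisible by 9, so (378, 225) ⊆ (9). Therefore (378, 225) = (9), d = 9.

Final answer: (378, 225) = (9); d = 9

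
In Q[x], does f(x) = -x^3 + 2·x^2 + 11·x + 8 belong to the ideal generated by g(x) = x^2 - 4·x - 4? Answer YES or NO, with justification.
In Q[x] the ideal (g) consists of all multiples of g, so f ∈ (g) iff g | f, i.e. iff the remainder of f on division by g is 0. Divide f by g (g is monic, so eliminate the leading term of the running remainder at each step):
  leading term -x^3: subtract (-x)·g(x) = -x^3 + 4·x^2 + 4·x, leaving -2·x^2 + 7·x + 8
  leading term -2·x^2: subtract (-2)·g(x) = -2·x^2 + 8·x + 8, leaving -x
The remainder r(x) = -x ≠ 0 (and deg r < deg g), so g ∤ f, i.e. f ∉ (g).

Final answer: NO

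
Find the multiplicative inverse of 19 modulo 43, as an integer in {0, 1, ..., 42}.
19^(−1) ≡ 34 (mod 43)

Apply the extended Euclidean algorithm to (43, 19), tracking rows (r, s, t) with s·43 + t·19 = r. Each division r_prev = q·r_cur + r_new produces the new row as (previous row) − q·(current row):
  row A: (43, 1, 0)   [1·43 + 0·19 = 43]
  row B: (19, 0, 1)   [0·43 + 1·19 = 19]
  43 = 2·19 + 5   → row C = row A − 2·row B = (5, 1, −2)   [check: 1·43 − 2·19 = 5]
  19 = 3·5 + 4   → row D = row B − 3·row C = (4, −3, 7)   [check: −3·43 + 7·19 = 4]
  5 = 1·4 + 1   → row E = row C − 1·row D = (1, 4, −9)   [check: 4·43 − 9·19 = 1]
  4 = 4·1 + 0   → remainder 0, stop. gcd = 1 (last nonzero row E).
The gcd is 1, so 19 is invertible mod 43. The last nonzero row gives 4·43 − 9·19 = 1, so t = −9. So 19^(−1) ≡ −9 ≡ 34 (mod 43). Verify: 19 · 34 = 646 ≡ 1 (mod 43). ✓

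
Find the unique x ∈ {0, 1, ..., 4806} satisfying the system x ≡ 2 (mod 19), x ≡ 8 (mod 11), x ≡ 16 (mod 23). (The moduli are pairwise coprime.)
The moduli 19, 11, 23 are pairwise coprime, so by the CRT there is a unique solution mod 19·11·23 = 4807.
Solve by successive substitution. Start with x ≡ 2 (mod 19).
  Combine with x ≡ 8 (mod 11): write x = 2 + 19·t and require 2 + 19·t ≡ 8 (mod 11), i.e. 19·t ≡ 8 − 2 ≡ 6 (mod 11). Since 19^(−1) ≡ 7 (mod 11) (19 ≡ 8 (mod 11)), t ≡ 7·6 ≡ 9 (mod 11). So x ≡ 2 + 19·9 = 173 (mod 209).
  Combine with x ≡ 16 (mod 23): write x = 173 + 209·t and require 173 + 209·t ≡ 16 (mod 23), i.e. 209·t ≡ 16 − 173 ≡ 4 (mod 23). Since 209^(−1) ≡ 12 (mod 23) (209 ≡ 2 (mod 23)), t ≡ 12·4 ≡ 2 (mod 23). So x ≡ 173 + 209·2 = 591 (mod 4807).
Unique solution in [0, 4807): x = 591.

Final answer: x ≡ 591 (mod 4807); the representative in [0, 4807) is 591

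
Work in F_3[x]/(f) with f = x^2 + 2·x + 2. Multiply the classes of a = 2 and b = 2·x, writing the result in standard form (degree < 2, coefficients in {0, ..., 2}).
a · b ≡ x (mod f(x))

Multiply as integer polynomials: a · b = 4·x. Reducing coefficients mod 3: a · b ≡ x. This already has degree < 2, so no reduction by f is needed. Hence a · b ≡ x in F_3[x]/(f).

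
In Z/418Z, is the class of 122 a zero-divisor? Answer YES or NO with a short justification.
YES

gcd(122, 418) = 2 > 1, so 122 is not a unit in Z/418Z. In Z/nZ every nonzero non-unit is a zero-divisor: explicitly, take b = 418/gcd = 209 ≠ 0 (mod 418); then 122·209 = 25498 = 61·418, i.e. 122·209 ≡ 0 (mod 418). So 122 is a zero-divisor.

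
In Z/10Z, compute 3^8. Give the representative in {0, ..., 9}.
Use repeated squaring. Binary(8) = 1000. Walk through the bits of the exponent 8 left-to-right: at each bit after the leading one, square the running value, then multiply by 3 if the bit is 1 (always reducing mod 10):
  bit 1 = 1 (leading): start with 3.
  bit 2 = 0: square 3^2 = 9 (mod 10).
  bit 3 = 0: square 9^2 = 81 ≡ 1 (mod 10).
  bit 4 = 0: square 1^2 = 1 (mod 10).
Final value: 3^8 ≡ 1 (mod 10).

Final answer: 1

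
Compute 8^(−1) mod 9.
Apply the extended Euclidean algorithm to (9, 8), tracking rows (r, s, t) with s·9 + t·8 = r. Each division r_prev = q·r_cur + r_new produces the new row as (previous row) − q·(current row):
  row A: (9, 1, 0)   [1·9 + 0·8 = 9]
  row B: (8, 0, 1)   [0·9 + 1·8 = 8]
  9 = 1·8 + 1   → row C = row A − 1·row B = (1, 1, −1)   [check: 1·9 − 1·8 = 1]
  8 = 8·1 + 0   → remainder 0, stop. gcd = 1 (last nonzero row C).
The gcd is 1, so 8 is invertible mod 9. The last nonzero row gives 1·9 − 1·8 = 1, so t = −1. So 8^(−1) ≡ −1 ≡ 8 (mod 9). Verify: 8 · 8 = 64 ≡ 1 (mod 9). ✓

Final answer: 8^(−1) ≡ 8 (mod 9)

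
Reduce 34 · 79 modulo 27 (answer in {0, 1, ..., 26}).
Reduce the factors first: 34 ≡ 7, 79 ≡ 25 (mod 27), so 34 · 79 ≡ 7 · 25 (mod 27). 7 · 25 = 175. Dividing by 27: 175 = 6·27 + 13. So (34 · 79) mod 27 = 13.

Final answer: 13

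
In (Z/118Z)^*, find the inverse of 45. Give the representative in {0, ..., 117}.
45^(−1) ≡ 21 (mod 118)

Apply the extended Euclidean algorithm to (118, 45), tracking rows (r, s, t) with s·118 + t·45 = r. Each division r_prev = q·r_cur + r_new produces the new row as (previous row) − q·(current row):
  row A: (118, 1, 0)   [1·118 + 0·45 = 118]
  row B: (45, 0, 1)   [0·118 + 1·45 = 45]
  118 = 2·45 + 28   → row C = row A − 2·row B = (28, 1, −2)   [check: 1·118 − 2·45 = 28]
  45 = 1·28 + 17   → row D = row B − 1·row C = (17, −1, 3)   [check: −1·118 + 3·45 = 17]
  28 = 1·17 + 11   → row E = row C − 1·row D = (11, 2, −5)   [check: 2·118 − 5·45 = 11]
  17 = 1·11 + 6   → row F = row D − 1·row E = (6, −3, 8)   [check: −3·118 + 8·45 = 6]
  11 = 1·6 + 5   → row G = row E − 1·row F = (5, 5, −13)   [check: 5·118 − 13·45 = 5]
  6 = 1·5 + 1   → row H = row F − 1·row G = (1, −8, 21)   [check: −8·118 + 21·45 = 1]
  5 = 5·1 + 0   → remainder 0, stop. gcd = 1 (last nonzero row H).
The gcd is 1, so 45 is invertible mod 118. The last nonzero row gives −8·118 + 21·45 = 1, so t = 21. So 45^(−1) ≡ 21 (mod 118). Verify: 45 · 21 = 945 ≡ 1 (mod 118). ✓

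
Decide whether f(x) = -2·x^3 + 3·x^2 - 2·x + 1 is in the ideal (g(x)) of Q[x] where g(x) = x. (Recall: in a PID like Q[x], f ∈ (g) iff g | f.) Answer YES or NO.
NO

In Q[x] the ideal (g) consists of all multiples of g, so f ∈ (g) iff g | f, i.e. iff the remainder of f on division by g is 0. Divide f by g (g is monic, so eliminate the leading term of the running remainder at each step):
  leading term -2·x^3: subtract (-2·x^2)·g(x) = -2·x^3, leaving 3·x^2 - 2·x + 1
  leading term 3·x^2: subtract (3·x)·g(x) = 3·x^2, leaving 1 - 2·x
  leading term -2·x: subtract (-2)·g(x) = -2·x, leaving 1
The remainder r(x) = 1 ≠ 0 (and deg r < deg g), so g ∤ f, i.e. f ∉ (g).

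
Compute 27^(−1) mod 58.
27^(−1) ≡ 43 (mod 58)

Apply the extended Euclidean algorithm to (58, 27), tracking rows (r, s, t) with s·58 + t·27 = r. Each division r_prev = q·r_cur + r_new produces the new row as (previous row) − q·(current row):
  row A: (58, 1, 0)   [1·58 + 0·27 = 58]
  row B: (27, 0, 1)   [0·58 + 1·27 = 27]
  58 = 2·27 + 4   → row C = row A − 2·row B = (4, 1, −2)   [check: 1·58 − 2·27 = 4]
  27 = 6·4 + 3   → row D = row B − 6·row C = (3, −6, 13)   [check: −6·58 + 13·27 = 3]
  4 = 1·3 + 1   → row E = row C − 1·row D = (1, 7, −15)   [check: 7·58 − 15·27 = 1]
  3 = 3·1 + 0   → remainder 0, stop. gcd = 1 (last nonzero row E).
The gcd is 1, so 27 is invertible mod 58. The last nonzero row gives 7·58 − 15·27 = 1, so t = −15. So 27^(−1) ≡ −15 ≡ 43 (mod 58). Verify: 27 · 43 = 1161 ≡ 1 (mod 58). ✓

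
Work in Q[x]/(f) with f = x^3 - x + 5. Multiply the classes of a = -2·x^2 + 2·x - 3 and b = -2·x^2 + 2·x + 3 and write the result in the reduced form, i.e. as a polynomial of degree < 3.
a · b ≡ 8·x^2 - 28·x + 31 (mod f(x))

First multiply in Q[x] without reducing: a · b = 4·x^4 - 8·x^3 + 4·x^2 - 9. Now divide by f(x) = x^3 - x + 5, eliminating the leading term at each step:
  leading term 4·x^4: subtract (4·x)·f(x) = 4·x^4 - 4·x^2 + 20·x, leaving -8·x^3 + 8·x^2 - 20·x - 9
  leading term -8·x^3: subtract (-8)·f(x) = -8·x^3 + 8·x - 40, leaving 8·x^2 - 28·x + 31
The degree is now < 3, so this is the remainder. Hence a · b ≡ 8·x^2 - 28·x + 31 in Q[x]/(f).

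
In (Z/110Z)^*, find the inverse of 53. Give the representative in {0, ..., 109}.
Apply the extended Euclidean algorithm to (110, 53), tracking rows (r, s, t) with s·110 + t·53 = r. Each division r_prev = q·r_cur + r_new produces the new row as (previous row) − q·(current row):
  row A: (110, 1, 0)   [1·110 + 0·53 = 110]
  row B: (53, 0, 1)   [0·110 + 1·53 = 53]
  110 = 2·53 + 4   → row C = row A − 2·row B = (4, 1, −2)   [check: 1·110 − 2·53 = 4]
  53 = 13·4 + 1   → row D = row B − 13·row C = (1, −13, 27)   [check: −13·110 + 27·53 = 1]
  4 = 4·1 + 0   → remainder 0, stop. gcd = 1 (last nonzero row D).
The gcd is 1, so 53 is invertible mod 110. The last nonzero row gives −13·110 + 27·53 = 1, so t = 27. So 53^(−1) ≡ 27 (mod 110). Verify: 53 · 27 = 1431 ≡ 1 (mod 110). ✓

Final answer: 53^(−1) ≡ 27 (mod 110)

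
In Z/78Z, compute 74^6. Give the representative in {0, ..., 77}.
40

Use repeated squaring. Binary(6) = 110. Walk through the bits of the exponent 6 left-to-right: at each bit after the leading one, square the running value, then multiply by 74 if the bit is 1 (always reducing mod 78):
  bit 1 = 1 (leading): start with 74.
  bit 2 = 1: square 74^2 = 5476 ≡ 16; bit is 1, so multiply 16·74 = 1184 ≡ 14 (mod 78).
  bit 3 = 0: square 14^2 = 196 ≡ 40 (mod 78).
Final value: 74^6 ≡ 40 (mod 78).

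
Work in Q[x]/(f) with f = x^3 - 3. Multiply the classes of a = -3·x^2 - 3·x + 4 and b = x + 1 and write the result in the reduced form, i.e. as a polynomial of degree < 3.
First multiply in Q[x] without reducing: a · b = -3·x^3 - 6·x^2 + x + 4. Now divide by f(x) = x^3 - 3, eliminating the leading term at each step:
  leading term -3·x^3: subtract (-3)·f(x) = 9 - 3·x^3, leaving -6·x^2 + x - 5
The degree is now < 3, so this is the remainder. Hence a · b ≡ -6·x^2 + x - 5 in Q[x]/(f).

Final answer: a · b ≡ -6·x^2 + x - 5 (mod f(x))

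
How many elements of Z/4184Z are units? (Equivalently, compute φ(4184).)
Z/4184Z has φ(4184) = 2088 units

An element a ∈ Z/4184Z is a unit iff gcd(a, 4184) = 1, so the number of units is φ(4184). φ is multiplicative, with φ(p^e) = p^e − p^(e−1). Factorise 4184 = 2^3 · 523. Then
  φ(4184) = (2^3 − 2^2) · (523 − 1) = 4 · 522 = 2088.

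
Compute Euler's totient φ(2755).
φ is multiplicative, with φ(p^e) = p^e − p^(e−1). Factorise 2755 = 5 · 19 · 29. Then
  φ(2755) = (5 − 1) · (19 − 1) · (29 − 1) = 4 · 18 · 28 = 2016.

Final answer: φ(2755) = 2016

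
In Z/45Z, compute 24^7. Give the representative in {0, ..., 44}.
Use repeated squaring. Binary(7) = 111. Walk through the bits of the exponent 7 left-to-right: at each bit after the leading one, square the running value, then multiply by 24 if the bit is 1 (always reducing mod 45):
  bit 1 = 1 (leading): start with 24.
  bit 2 = 1: square 24^2 = 576 ≡ 36; bit is 1, so multiply 36·24 = 864 ≡ 9 (mod 45).
  bit 3 = 1: square 9^2 = 81 ≡ 36; bit is 1, so multiply 36·24 = 864 ≡ 9 (mod 45).
Final value: 24^7 ≡ 9 (mod 45).

Final answer: 9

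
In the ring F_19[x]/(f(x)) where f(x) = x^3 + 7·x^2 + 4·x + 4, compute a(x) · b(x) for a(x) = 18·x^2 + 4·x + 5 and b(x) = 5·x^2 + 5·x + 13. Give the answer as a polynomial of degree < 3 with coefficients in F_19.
a · b ≡ 6·x^2 + 11·x + 17 (mod f(x))

Multiply as integer polynomials: a · b = 90·x^4 + 110·x^3 + 279·x^2 + 77·x + 65. Reducing coefficients mod 19: a · b ≡ 14·x^4 + 15·x^3 + 13·x^2 + x + 8. Now divide by f(x) = x^3 + 7·x^2 + 4·x + 4 in F_19[x], eliminating the leading term at each step:
  leading term 14·x^4: subtract (14·x)·f(x) = 14·x^4 + 3·x^3 + 18·x^2 + 18·x, leaving 12·x^3 + 14·x^2 + 2·x + 8 (coefficients mod 19)
  leading term 12·x^3: subtract (12)·f(x) = 12·x^3 + 8·x^2 + 10·x + 10, leaving 6·x^2 + 11·x + 17 (coefficients mod 19)
The degree is now < 3, so this is the remainder. Hence a · b ≡ 6·x^2 + 11·x + 17 in F_19[x]/(f).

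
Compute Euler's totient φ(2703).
φ is multiplicative, with φ(p^e) = p^e − p^(e−1). Factorise 2703 = 3 · 17 · 53. Then
  φ(2703) = (3 − 1) · (17 − 1) · (53 − 1) = 2 · 16 · 52 = 1664.

Final answer: φ(2703) = 1664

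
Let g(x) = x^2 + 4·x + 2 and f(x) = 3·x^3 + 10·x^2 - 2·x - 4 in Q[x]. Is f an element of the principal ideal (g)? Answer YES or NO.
In Q[x] the ideal (g) consists of all multiples of g, so f ∈ (g) iff g | f, i.e. iff the remainder of f on division by g is 0. Divide f by g (g is monic, so eliminate the leading term of the running remainder at each step):
  leading term 3·x^3: subtract (3·x)·g(x) = 3·x^3 + 12·x^2 + 6·x, leaving -2·x^2 - 8·x - 4
  leading term -2·x^2: subtract (-2)·g(x) = -2·x^2 - 8·x - 4, leaving 0
The remainder is 0, so f(x) = g(x) · h(x) with h(x) = 3·x - 2. Hence g | f, i.e. f ∈ (g).

Final answer: YES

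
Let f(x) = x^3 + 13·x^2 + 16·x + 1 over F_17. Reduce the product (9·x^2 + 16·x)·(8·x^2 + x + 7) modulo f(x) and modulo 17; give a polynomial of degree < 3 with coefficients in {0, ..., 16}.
a · b ≡ 15·x^2 + 6·x (mod f(x))

Multiply as integer polynomials: a · b = 72·x^4 + 137·x^3 + 79·x^2 + 112·x. Reducing coefficients mod 17: a · b ≡ 4·x^4 + x^3 + 11·x^2 + 10·x. Now divide by f(x) = x^3 + 13·x^2 + 16·x + 1 in F_17[x], eliminating the leading term at each step:
  leading term 4·x^4: subtract (4·x)·f(x) = 4·x^4 + x^3 + 13·x^2 + 4·x, leaving 15·x^2 + 6·x (coefficients mod 17)
The degree is now < 3, so this is the remainder. Hence a · b ≡ 15·x^2 + 6·x in F_17[x]/(f).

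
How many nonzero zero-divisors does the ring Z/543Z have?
Z/543Z has 182 nonzero zero-divisors

In Z/543Z each nonzero element is either a unit (gcd with 543 is 1) or a zero-divisor (gcd > 1). The number of units is φ(543): factorise 543 = 3 · 181, so φ(543) = (3 − 1) · (181 − 1) = 2 · 180 = 360. The nonzero elements number 543 − 1 = 542. Hence the nonzero zero-divisors number 542 − 360 = 182.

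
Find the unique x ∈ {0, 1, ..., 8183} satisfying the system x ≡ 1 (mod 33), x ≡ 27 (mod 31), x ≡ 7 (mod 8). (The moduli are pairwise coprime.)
The moduli 33, 31, 8 are pairwise coprime, so by the CRT there is a unique solution mod 33·31·8 = 8184.
Solve by successive substitution. Start with x ≡ 1 (mod 33).
  Combine with x ≡ 27 (mod 31): write x = 1 + 33·t and require 1 + 33·t ≡ 27 (mod 31), i.e. 33·t ≡ 27 − 1 ≡ 26 (mod 31). Since 33^(−1) ≡ 16 (mod 31) (33 ≡ 2 (mod 31)), t ≡ 16·26 ≡ 13 (mod 31). So x ≡ 1 + 33·13 = 430 (mod 1023).
  Combine with x ≡ 7 (mod 8): write x = 430 + 1023·t and require 430 + 1023·t ≡ 7 (mod 8), i.e. 1023·t ≡ 7 − 430 ≡ 1 (mod 8). Since 1023^(−1) ≡ 7 (mod 8) (1023 ≡ 7 (mod 8)), t ≡ 7·1 ≡ 7 (mod 8). So x ≡ 430 + 1023·7 = 7591 (mod 8184).
Unique solution in [0, 8184): x = 7591.

Final answer: x ≡ 7591 (mod 8184); the representative in [0, 8184) is 7591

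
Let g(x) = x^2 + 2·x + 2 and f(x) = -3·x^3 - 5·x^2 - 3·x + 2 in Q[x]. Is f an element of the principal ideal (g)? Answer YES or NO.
In Q[x] the ideal (g) consists of all multiples of g, so f ∈ (g) iff g | f, i.e. iff the remainder of f on division by g is 0. Divide f by g (g is monic, so eliminate the leading term of the running remainder at each step):
  leading term -3·x^3: subtract (-3·x)·g(x) = -3·x^3 - 6·x^2 - 6·x, leaving x^2 + 3·x + 2
  leading term x^2: subtract (1)·g(x) = x^2 + 2·x + 2, leaving x
The remainder r(x) = x ≠ 0 (and deg r < deg g), so g ∤ f, i.e. f ∉ (g).

Final answer: NO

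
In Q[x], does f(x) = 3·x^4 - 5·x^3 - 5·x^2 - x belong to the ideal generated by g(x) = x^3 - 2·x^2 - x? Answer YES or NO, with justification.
In Q[x] the ideal (g) consists of all multiples of g, so f ∈ (g) iff g | f, i.e. iff the remainder of f on division by g is 0. Divide f by g (g is monic, so eliminate the leading term of the running remainder at each step):
  leading term 3·x^4: subtract (3·x)·g(x) = 3·x^4 - 6·x^3 - 3·x^2, leaving x^3 - 2·x^2 - x
  leading term x^3: subtract (1)·g(x) = x^3 - 2·x^2 - x, leaving 0
The remainder is 0, so f(x) = g(x) · h(x) with h(x) = 3·x + 1. Hence g | f, i.e. f ∈ (g).

Final answer: YES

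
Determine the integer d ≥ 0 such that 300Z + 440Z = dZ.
In the PID Z, (a, b) is generated by gcd(a, b). Compute gcd(440, 300) with the extended Euclidean algorithm, tracking rows (r, s, t) with s·440 + t·300 = r:
  row A: (440, 1, 0)   [1·440 + 0·300 = 440]
  row B: (300, 0, 1)   [0·440 + 1·300 = 300]
  440 = 1·300 + 140   → row C = row A − 1·row B = (140, 1, −1)   [check: 1·440 − 1·300 = 140]
  300 = 2·140 + 20   → row D = row B − 2·row C = (20, −2, 3)   [check: −2·440 + 3·300 = 20]
  140 = 7·20 + 0   → remainder 0, stop. gcd = 20 (last nonzero row D).
So gcd(300, 440) = 20, with Bézout identity −2·440 + 3·300 = 20. Containment (⊇): the Bézout identity exhibits 20 as an element of (300, 440), giving (20) ⊆ (300, 440). Containment (⊆): since 20 | 300 and 20 | 440 (300 = 20·15, 440 = 20·22), every Z-linear combination of 300 and 440 is divisible by 20, so (300, 440) ⊆ (20). Therefore (300, 440) = (20), d = 20.

Final answer: (300, 440) = (20); d = 20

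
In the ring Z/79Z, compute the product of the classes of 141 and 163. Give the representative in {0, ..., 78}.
73

Reduce the factors first: 141 ≡ 62, 163 ≡ 5 (mod 79), so 141 · 163 ≡ 62 · 5 (mod 79). 62 · 5 = 310. Dividing by 79: 310 = 3·79 + 73. So (141 · 163) mod 79 = 73.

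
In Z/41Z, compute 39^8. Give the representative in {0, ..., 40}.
10

Use repeated squaring. Binary(8) = 1000. Walk through the bits of the exponent 8 left-to-right: at each bit after the leading one, square the running value, then multiply by 39 if the bit is 1 (always reducing mod 41):
  bit 1 = 1 (leading): start with 39.
  bit 2 = 0: square 39^2 = 1521 ≡ 4 (mod 41).
  bit 3 = 0: square 4^2 = 16 (mod 41).
  bit 4 = 0: square 16^2 = 256 ≡ 10 (mod 41).
Final value: 39^8 ≡ 10 (mod 41).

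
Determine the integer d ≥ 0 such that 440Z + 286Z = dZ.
In the PID Z, (a, b) is generated by gcd(a, b). Compute gcd(440, 286) with the extended Euclidean algorithm, tracking rows (r, s, t) with s·440 + t·286 = r:
  row A: (440, 1, 0)   [1·440 + 0·286 = 440]
  row B: (286, 0, 1)   [0·440 + 1·286 = 286]
  440 = 1·286 + 154   → row C = row A − 1·row B = (154, 1, −1)   [check: 1·440 − 1·286 = 154]
  286 = 1·154 + 132   → row D = row B − 1·row C = (132, −1, 2)   [check: −1·440 + 2·286 = 132]
  154 = 1·132 + 22   → row E = row C − 1·row D = (22, 2, −3)   [check: 2·440 − 3·286 = 22]
  132 = 6·22 + 0   → remainder 0, stop. gcd = 22 (last nonzero row E).
So gcd(440, 286) = 22, with Bézout identity 2·440 − 3·286 = 22. Containment (⊇): the Bézout identity exhibits 22 as an element of (440, 286), giving (22) ⊆ (440, 286). Containment (⊆): since 22 | 440 and 22 | 286 (440 = 22·20, 286 = 22·13), every Z-linear combination of 440 and 286 is divisible by 22, so (440, 286) ⊆ (22). Therefore (440, 286) = (22), d = 22.

Final answer: (440, 286) = (22); d = 22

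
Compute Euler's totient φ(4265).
φ is multiplicative, with φ(p^e) = p^e − p^(e−1). Factorise 4265 = 5 · 853. Then
  φ(4265) = (5 − 1) · (853 − 1) = 4 · 852 = 3408.

Final answer: φ(4265) = 3408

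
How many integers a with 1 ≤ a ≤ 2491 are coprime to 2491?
2392

The number of a ∈ {1, ..., 2491} with gcd(a, 2491) = 1 is by definition Euler's totient φ(2491). φ is multiplicative, with φ(p^e) = p^e − p^(e−1). Factorise 2491 = 47 · 53. Then
  φ(2491) = (47 − 1) · (53 − 1) = 46 · 52 = 2392.
So there are 2392 such integers.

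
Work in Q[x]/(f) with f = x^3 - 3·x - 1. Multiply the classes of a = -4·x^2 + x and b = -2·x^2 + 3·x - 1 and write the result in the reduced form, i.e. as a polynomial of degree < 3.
a · b ≡ 31·x^2 - 35·x - 14 (mod f(x))

First multiply in Q[x] without reducing: a · b = 8·x^4 - 14·x^3 + 7·x^2 - x. Now divide by f(x) = x^3 - 3·x - 1, eliminating the leading term at each step:
  leading term 8·x^4: subtract (8·x)·f(x) = 8·x^4 - 24·x^2 - 8·x, leaving -14·x^3 + 31·x^2 + 7·x
  leading term -14·x^3: subtract (-14)·f(x) = -14·x^3 + 42·x + 14, leaving 31·x^2 - 35·x - 14
The degree is now < 3, so this is the remainder. Hence a · b ≡ 31·x^2 - 35·x - 14 in Q[x]/(f).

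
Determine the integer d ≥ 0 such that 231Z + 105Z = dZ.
In the PID Z, (a, b) is generated by gcd(a, b). Compute gcd(231, 105) with the extended Euclidean algorithm, tracking rows (r, s, t) with s·231 + t·105 = r:
  row A: (231, 1, 0)   [1·231 + 0·105 = 231]
  row B: (105, 0, 1)   [0·231 + 1·105 = 105]
  231 = 2·105 + 21   → row C = row A − 2·row B = (21, 1, −2)   [check: 1·231 − 2·105 = 21]
  105 = 5·21 + 0   → remainder 0, stop. gcd = 21 (last nonzero row C).
So gcd(231, 105) = 21, with Bézout identity 1·231 − 2·105 = 21. Containment (⊇): the Bézout identity exhibits 21 as an element of (231, 105), giving (21) ⊆ (231, 105). Containment (⊆): since 21 | 231 and 21 | 105 (231 = 21·11, 105 = 21·5), every Z-linear combination of 231 and 105 is divisible by 21, so (231, 105) ⊆ (21). Therefore (231, 105) = (21), d = 21.

Final answer: (231, 105) = (21); d = 21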